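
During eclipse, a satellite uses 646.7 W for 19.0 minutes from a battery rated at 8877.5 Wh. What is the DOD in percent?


E_used = P * t / 60 = 646.7 * 19.0 / 60 = 204.7883 Wh
DOD = E_used / E_total * 100 = 204.7883 / 8877.5 * 100
DOD = 2.3068 %

2.3068 %


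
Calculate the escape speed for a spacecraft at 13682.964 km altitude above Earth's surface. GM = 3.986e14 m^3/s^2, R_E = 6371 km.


r = 6371.0 + 13682.964 = 20053.9640 km = 2.0053964e+07 m
v_esc = sqrt(2*mu/r) = sqrt(2*3.986e14 / 2.0053964e+07)
v_esc = 6304.9773 m/s = 6.3050 km/s

6.3050 km/s


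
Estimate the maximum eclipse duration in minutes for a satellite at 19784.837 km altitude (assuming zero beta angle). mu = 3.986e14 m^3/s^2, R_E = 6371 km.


r = 26155.8370 km
T = 701.6377 min
Eclipse fraction = arcsin(R_E/r)/pi = arcsin(6371.0000/26155.8370)/pi
= arcsin(0.2435785)/pi = 0.07832136
Eclipse duration = 0.07832136 * 701.6377 = 54.9532 min

54.9532 minutes


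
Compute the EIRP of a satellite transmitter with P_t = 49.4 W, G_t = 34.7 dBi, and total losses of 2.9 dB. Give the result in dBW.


Pt = 49.4 W = 16.9373 dBW
EIRP = Pt_dBW + Gt - losses = 16.9373 + 34.7 - 2.9 = 48.7373 dBW

48.7373 dBW


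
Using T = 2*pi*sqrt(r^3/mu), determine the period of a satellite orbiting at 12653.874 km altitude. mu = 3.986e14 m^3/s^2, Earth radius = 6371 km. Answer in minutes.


r = 19024.8740 km = 1.9024874e+07 m
T = 2*pi*sqrt(r^3/mu) = 2*pi*sqrt(6.8859738e+21 / 3.986e14)
T = 26115.2330 s = 435.2539 min

435.2539 minutes


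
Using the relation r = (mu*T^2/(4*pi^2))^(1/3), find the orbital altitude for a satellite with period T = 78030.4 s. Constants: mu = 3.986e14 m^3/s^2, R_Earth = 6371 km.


T = 78030.4 s
r = (mu*T^2/(4*pi^2))^(1/3) = (3.986e14 * 78030.4^2 / (4*pi^2))^(1/3)
r = 3.9467087e+07 m = 39467.0872 km
alt = r - R_E = 39467.0872 - 6371 = 33096.0872 km

33096.0872 km


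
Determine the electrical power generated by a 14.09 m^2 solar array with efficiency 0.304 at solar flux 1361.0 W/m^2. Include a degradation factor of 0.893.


P = area * eta * S * degradation
P = 14.09 * 0.304 * 1361.0 * 0.893
P = 5205.8801 W

5205.8801 W


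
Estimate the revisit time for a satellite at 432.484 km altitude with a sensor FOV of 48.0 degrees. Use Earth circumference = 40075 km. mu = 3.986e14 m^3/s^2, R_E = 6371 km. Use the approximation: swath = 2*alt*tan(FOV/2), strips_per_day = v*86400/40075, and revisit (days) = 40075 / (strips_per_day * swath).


swath = 2*432.484*tan(0.418879) = 385.1086 km
v = sqrt(mu/r) = 7654.2556 m/s = 7.6543 km/s
strips/day = v*86400/40075 = 7.6543*86400/40075 = 16.5023
coverage/day = strips * swath = 16.5023 * 385.1086 = 6355.1580 km
revisit = 40075 / 6355.1580 = 6.3059 days

6.3059 days


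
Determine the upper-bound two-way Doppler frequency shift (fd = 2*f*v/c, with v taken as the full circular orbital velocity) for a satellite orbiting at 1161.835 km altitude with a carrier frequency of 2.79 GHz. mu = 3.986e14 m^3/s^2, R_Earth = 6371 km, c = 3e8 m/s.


r = 7.532835e+06 m
v = sqrt(mu/r) = 7274.2701 m/s (worst-case radial velocity)
f = 2.79 GHz = 2.79e+09 Hz
fd = 2*f*v/c = 2*2.79e+09*7274.2701/3.0e+08
fd = 135301.4229 Hz

135301.4229 Hz


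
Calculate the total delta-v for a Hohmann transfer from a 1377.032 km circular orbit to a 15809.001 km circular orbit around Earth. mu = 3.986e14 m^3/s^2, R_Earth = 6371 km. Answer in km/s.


r1 = 7748.0320 km = 7.748032e+06 m
r2 = 22180.0010 km = 2.2180001e+07 m
dv1 = sqrt(mu/r1)*(sqrt(2*r2/(r1+r2)) - 1) = 1559.7804 m/s
dv2 = sqrt(mu/r2)*(1 - sqrt(2*r1/(r1+r2))) = 1188.8198 m/s
total dv = |dv1| + |dv2| = 1559.7804 + 1188.8198 = 2748.6002 m/s = 2.7486 km/s

2.7486 km/s


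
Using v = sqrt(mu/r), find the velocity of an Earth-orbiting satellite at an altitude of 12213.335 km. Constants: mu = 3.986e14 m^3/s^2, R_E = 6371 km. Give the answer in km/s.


r = R_E + alt = 6371.0 + 12213.335 = 18584.3350 km = 1.8584335e+07 m
v = sqrt(mu/r) = sqrt(3.986e14 / 1.8584335e+07) = 4631.2170 m/s = 4.6312 km/s

4.6312 km/s


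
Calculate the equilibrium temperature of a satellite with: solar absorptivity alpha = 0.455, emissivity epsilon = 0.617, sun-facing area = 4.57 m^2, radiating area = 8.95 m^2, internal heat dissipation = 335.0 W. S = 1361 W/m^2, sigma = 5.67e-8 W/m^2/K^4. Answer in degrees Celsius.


Numerator = alpha*S*A_sun + Q_int = 0.455*1361*4.57 + 335.0 = 3164.9954 W
Denominator = eps*sigma*A_rad = 0.617*5.67e-8*8.95 = 3.131059e-07 W/K^4
T^4 = 1.0108386e+10 K^4
T = 317.0812 K = 43.9312 C

43.9312 degrees Celsius


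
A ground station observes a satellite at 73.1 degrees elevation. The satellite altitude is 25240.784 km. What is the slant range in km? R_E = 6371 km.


h = 25240.784 km, el = 73.1 deg
d = -R_E*sin(el) + sqrt((R_E*sin(el))^2 + 2*R_E*h + h^2)
d = -6371.0000*sin(1.2758) + sqrt((6371.0000*0.9568136)^2 + 2*6371.0000*25240.784 + 25240.784^2)
d = 25461.6239 km

25461.6239 km


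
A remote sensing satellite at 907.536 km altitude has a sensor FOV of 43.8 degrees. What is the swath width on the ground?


FOV = 43.8 deg = 0.7644542 rad
swath = 2 * alt * tan(FOV/2) = 2 * 907.536 * tan(0.3822271)
swath = 2 * 907.536 * 0.4019974
swath = 729.6543 km

729.6543 km


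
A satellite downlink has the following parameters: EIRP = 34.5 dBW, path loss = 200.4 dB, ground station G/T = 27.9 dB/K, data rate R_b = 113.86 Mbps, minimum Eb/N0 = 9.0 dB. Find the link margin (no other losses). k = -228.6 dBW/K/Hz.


C/N0 = EIRP - FSPL + G/T - k = 34.5 - 200.4 + 27.9 - (-228.6)
C/N0 = 90.6000 dB-Hz
R_b = 113.86 Mbps = 1.1386e+08 bps -> 10*log10(R_b) = 80.5637 dB-Hz
Eb/N0 = C/N0 - 10*log10(R_b) = 90.6000 - 80.5637 = 10.0363 dB
Margin = Eb/N0 - Eb/N0_req = 10.0363 - 9.0 = 1.0363 dB (link closes)

1.0363 dB


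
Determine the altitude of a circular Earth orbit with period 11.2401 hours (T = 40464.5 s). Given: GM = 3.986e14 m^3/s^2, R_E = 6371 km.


T = 40464.5 s
r = (mu*T^2/(4*pi^2))^(1/3) = (3.986e14 * 40464.5^2 / (4*pi^2))^(1/3)
r = 2.5474674e+07 m = 25474.6742 km
alt = r - R_E = 25474.6742 - 6371 = 19103.6742 km

19103.6742 km


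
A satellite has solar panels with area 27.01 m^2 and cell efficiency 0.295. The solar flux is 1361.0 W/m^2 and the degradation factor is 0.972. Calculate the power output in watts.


P = area * eta * S * degradation
P = 27.01 * 0.295 * 1361.0 * 0.972
P = 10540.7373 W

10540.7373 W


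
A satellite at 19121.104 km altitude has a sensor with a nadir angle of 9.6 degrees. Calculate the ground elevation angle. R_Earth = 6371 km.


r = R_E + alt = 25492.1040 km
Law of sines in the satellite / Earth-center / ground-point triangle:
  sin(nadir)/R_E = sin(90 + el)/r  =>  cos(el) = (r/R_E)*sin(nadir)
cos(el) = (25492.1040 / 6371.0000) * sin(9.6 deg) = 0.6672871
el = arccos(0.6672871) = 48.1420 deg
(Earth-central angle = 90 - nadir - el = 32.2580 deg)

48.1420 degrees


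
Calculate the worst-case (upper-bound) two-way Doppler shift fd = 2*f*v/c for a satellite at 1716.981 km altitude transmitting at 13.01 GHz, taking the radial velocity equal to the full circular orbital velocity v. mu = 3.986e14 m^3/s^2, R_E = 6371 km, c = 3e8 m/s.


r = 8.087981e+06 m
v = sqrt(mu/r) = 7020.1855 m/s (worst-case radial velocity)
f = 13.01 GHz = 1.301e+10 Hz
fd = 2*f*v/c = 2*1.301e+10*7020.1855/3.0e+08
fd = 608884.0862 Hz

608884.0862 Hz


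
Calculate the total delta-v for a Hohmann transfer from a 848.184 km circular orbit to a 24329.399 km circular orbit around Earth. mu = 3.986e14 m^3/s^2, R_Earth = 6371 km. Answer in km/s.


r1 = 7219.1840 km = 7.219184e+06 m
r2 = 30700.3990 km = 3.0700399e+07 m
dv1 = sqrt(mu/r1)*(sqrt(2*r2/(r1+r2)) - 1) = 2024.7861 m/s
dv2 = sqrt(mu/r2)*(1 - sqrt(2*r1/(r1+r2))) = 1379.8363 m/s
total dv = |dv1| + |dv2| = 2024.7861 + 1379.8363 = 3404.6224 m/s = 3.4046 km/s

3.4046 km/s


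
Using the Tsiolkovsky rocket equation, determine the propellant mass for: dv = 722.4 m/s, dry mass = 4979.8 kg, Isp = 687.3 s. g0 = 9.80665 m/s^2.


ve = Isp * g0 = 687.3 * 9.80665 = 6740.110545 m/s
mass ratio = exp(dv/ve) = exp(722.4/6740.110545) = 1.11313377
m_prop = m_dry * (mr - 1) = 4979.8 * (1.11313377 - 1)
m_prop = 563.3835 kg

563.3835 kg


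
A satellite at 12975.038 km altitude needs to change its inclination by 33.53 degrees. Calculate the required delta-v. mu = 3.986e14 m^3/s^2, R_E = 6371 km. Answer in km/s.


r = 19346.0380 km = 1.9346038e+07 m
V = sqrt(mu/r) = 4539.1301 m/s
di = 33.53 deg = 0.5852089 rad
dV = 2*V*sin(di/2) = 2*4539.1301*sin(0.2926044)
dV = 2618.5965 m/s = 2.6186 km/s

2.6186 km/s


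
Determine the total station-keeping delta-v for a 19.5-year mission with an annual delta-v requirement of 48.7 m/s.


dV = rate * years = 48.7 * 19.5
dV = 949.6500 m/s

949.6500 m/s


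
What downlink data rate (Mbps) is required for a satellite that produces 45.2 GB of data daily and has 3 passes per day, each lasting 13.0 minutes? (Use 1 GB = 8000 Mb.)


total contact time = 3 * 13.0 * 60 = 2340.0000 s
data = 45.2 GB = 361600.0000 Mb
rate = 361600.0000 / 2340.0000 = 154.5299 Mbps

154.5299 Mbps


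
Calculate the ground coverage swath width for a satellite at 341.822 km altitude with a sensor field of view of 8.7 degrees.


FOV = 8.7 deg = 0.1518436 rad
swath = 2 * alt * tan(FOV/2) = 2 * 341.822 * tan(0.07592182)
swath = 2 * 341.822 * 0.07606803
swath = 52.0035 km

52.0035 km


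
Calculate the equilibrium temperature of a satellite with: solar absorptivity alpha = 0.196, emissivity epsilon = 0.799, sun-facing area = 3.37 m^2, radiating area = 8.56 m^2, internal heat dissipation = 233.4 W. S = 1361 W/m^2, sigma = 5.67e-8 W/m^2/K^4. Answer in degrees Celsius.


Numerator = alpha*S*A_sun + Q_int = 0.196*1361*3.37 + 233.4 = 1132.3677 W
Denominator = eps*sigma*A_rad = 0.799*5.67e-8*8.56 = 3.8779625e-07 W/K^4
T^4 = 2.9200069e+09 K^4
T = 232.4588 K = -40.6912 C

-40.6912 degrees Celsius


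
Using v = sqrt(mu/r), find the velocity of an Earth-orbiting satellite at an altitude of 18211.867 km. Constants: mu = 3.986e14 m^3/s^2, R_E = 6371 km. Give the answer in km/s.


r = R_E + alt = 6371.0 + 18211.867 = 24582.8670 km = 2.4582867e+07 m
v = sqrt(mu/r) = sqrt(3.986e14 / 2.4582867e+07) = 4026.7288 m/s = 4.0267 km/s

4.0267 km/s


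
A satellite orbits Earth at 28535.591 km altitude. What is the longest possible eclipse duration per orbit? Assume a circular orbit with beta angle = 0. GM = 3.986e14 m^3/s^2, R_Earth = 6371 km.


r = 34906.5910 km
T = 1081.7356 min
Eclipse fraction = arcsin(R_E/r)/pi = arcsin(6371.0000/34906.5910)/pi
= arcsin(0.1825157)/pi = 0.05842403
Eclipse duration = 0.05842403 * 1081.7356 = 63.1994 min

63.1994 minutes


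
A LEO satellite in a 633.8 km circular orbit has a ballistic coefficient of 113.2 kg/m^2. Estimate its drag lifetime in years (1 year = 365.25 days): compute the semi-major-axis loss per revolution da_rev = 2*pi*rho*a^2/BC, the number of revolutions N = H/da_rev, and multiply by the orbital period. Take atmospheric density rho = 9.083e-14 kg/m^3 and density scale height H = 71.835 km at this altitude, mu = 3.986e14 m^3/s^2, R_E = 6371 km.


a = R_E + alt = 7004.8000 km = 7.0048e+06 m
da_rev = 2*pi*rho*a^2/BC = 2*pi*9.083e-14*(7.0048e+06)^2/113.2 = 0.247374105 m per revolution
N = H/da_rev = 71835.0000 m / 0.247374105 m = 290390.1363 revolutions
P = 2*pi*sqrt(a^3/mu) = 5834.5159 s
lifetime = N*P = 290390.1363 * 5834.5159 = 1.6942859e+09 s = 19609.7903 days
years = 19609.7903 / 365.25 = 53.6887 years

53.6887 years


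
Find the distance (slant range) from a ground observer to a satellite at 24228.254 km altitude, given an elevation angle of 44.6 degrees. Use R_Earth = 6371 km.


h = 24228.254 km, el = 44.6 deg
d = -R_E*sin(el) + sqrt((R_E*sin(el))^2 + 2*R_E*h + h^2)
d = -6371.0000*sin(0.7784168) + sqrt((6371.0000*0.7021531)^2 + 2*6371.0000*24228.254 + 24228.254^2)
d = 25787.7158 km

25787.7158 km


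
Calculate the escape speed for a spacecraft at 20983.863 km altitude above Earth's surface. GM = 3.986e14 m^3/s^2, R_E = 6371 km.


r = 6371.0 + 20983.863 = 27354.8630 km = 2.7354863e+07 m
v_esc = sqrt(2*mu/r) = sqrt(2*3.986e14 / 2.7354863e+07)
v_esc = 5398.4163 m/s = 5.3984 km/s

5.3984 km/s


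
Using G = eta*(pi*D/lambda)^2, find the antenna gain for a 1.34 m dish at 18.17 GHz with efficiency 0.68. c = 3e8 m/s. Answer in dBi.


lambda = c/f = 3e8 / 1.817e+10 = 0.01651073 m
G = eta*(pi*D/lambda)^2 = 0.68*(pi*1.34/0.01651073)^2
G = 44206.4459 (linear)
G = 10*log10(44206.4459) = 46.4549 dBi

46.4549 dBi


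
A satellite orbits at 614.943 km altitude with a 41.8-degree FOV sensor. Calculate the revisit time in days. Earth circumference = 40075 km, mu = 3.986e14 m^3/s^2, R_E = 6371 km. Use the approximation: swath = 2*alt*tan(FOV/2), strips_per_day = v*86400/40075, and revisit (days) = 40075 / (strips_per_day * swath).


swath = 2*614.943*tan(0.3647738) = 469.6478 km
v = sqrt(mu/r) = 7553.6373 m/s = 7.5536 km/s
strips/day = v*86400/40075 = 7.5536*86400/40075 = 16.2853
coverage/day = strips * swath = 16.2853 * 469.6478 = 7648.3654 km
revisit = 40075 / 7648.3654 = 5.2397 days

5.2397 days


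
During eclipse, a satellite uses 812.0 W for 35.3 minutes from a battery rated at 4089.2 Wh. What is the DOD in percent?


E_used = P * t / 60 = 812.0 * 35.3 / 60 = 477.7267 Wh
DOD = E_used / E_total * 100 = 477.7267 / 4089.2 * 100
DOD = 11.6826 %

11.6826 %


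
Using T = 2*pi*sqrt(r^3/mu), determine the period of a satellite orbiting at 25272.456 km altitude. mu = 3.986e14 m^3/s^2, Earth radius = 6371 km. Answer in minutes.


r = 31643.4560 km = 3.1643456e+07 m
T = 2*pi*sqrt(r^3/mu) = 2*pi*sqrt(3.1684855e+22 / 3.986e14)
T = 56019.2236 s = 933.6537 min

933.6537 minutes


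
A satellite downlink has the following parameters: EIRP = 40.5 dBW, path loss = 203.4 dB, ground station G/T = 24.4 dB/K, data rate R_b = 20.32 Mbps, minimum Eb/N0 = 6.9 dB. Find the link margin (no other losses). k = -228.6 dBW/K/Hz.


C/N0 = EIRP - FSPL + G/T - k = 40.5 - 203.4 + 24.4 - (-228.6)
C/N0 = 90.1000 dB-Hz
R_b = 20.32 Mbps = 2.032e+07 bps -> 10*log10(R_b) = 73.0792 dB-Hz
Eb/N0 = C/N0 - 10*log10(R_b) = 90.1000 - 73.0792 = 17.0208 dB
Margin = Eb/N0 - Eb/N0_req = 17.0208 - 6.9 = 10.1208 dB (link closes)

10.1208 dB


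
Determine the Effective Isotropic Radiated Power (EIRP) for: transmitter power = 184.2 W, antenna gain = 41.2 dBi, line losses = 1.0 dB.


Pt = 184.2 W = 22.6529 dBW
EIRP = Pt_dBW + Gt - losses = 22.6529 + 41.2 - 1.0 = 62.8529 dBW

62.8529 dBW


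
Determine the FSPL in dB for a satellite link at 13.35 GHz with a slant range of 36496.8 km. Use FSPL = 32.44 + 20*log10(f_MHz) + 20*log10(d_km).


f = 13.35 GHz = 13350.0000 MHz
d = 36496.8 km
FSPL = 32.44 + 20*log10(13350.0000) + 20*log10(36496.8)
FSPL = 32.44 + 82.5096 + 91.2451
FSPL = 206.1947 dB

206.1947 dB


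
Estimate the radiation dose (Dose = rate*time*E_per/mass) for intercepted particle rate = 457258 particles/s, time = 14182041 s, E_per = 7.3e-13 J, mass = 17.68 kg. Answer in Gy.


Total energy deposited = rate * time * E_per
  = 457258 * 14182041 * 7.3e-13 = 4.7339 J
Dose = E_total / mass = 4.7339 / 17.68
Dose = 0.2677569 Gy

0.2678 Gy


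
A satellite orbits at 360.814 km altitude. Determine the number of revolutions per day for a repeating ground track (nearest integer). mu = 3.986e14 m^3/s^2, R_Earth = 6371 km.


r = 6.731814e+06 m
T = 2*pi*sqrt(r^3/mu) = 5496.7930 s = 91.6132 min
revs/day = 1440 / 91.6132 = 15.7183
Rounded: 16 revolutions per day

16 revolutions per day


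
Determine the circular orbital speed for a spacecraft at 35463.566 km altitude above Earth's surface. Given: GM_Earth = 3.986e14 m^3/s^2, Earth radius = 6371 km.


r = R_E + alt = 6371.0 + 35463.566 = 41834.5660 km = 4.1834566e+07 m
v = sqrt(mu/r) = sqrt(3.986e14 / 4.1834566e+07) = 3086.7468 m/s = 3.0867 km/s

3.0867 km/s


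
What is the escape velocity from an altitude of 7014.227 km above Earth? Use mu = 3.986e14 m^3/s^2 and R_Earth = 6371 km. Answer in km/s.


r = 6371.0 + 7014.227 = 13385.2270 km = 1.3385227e+07 m
v_esc = sqrt(2*mu/r) = sqrt(2*3.986e14 / 1.3385227e+07)
v_esc = 7717.3958 m/s = 7.7174 km/s

7.7174 km/s


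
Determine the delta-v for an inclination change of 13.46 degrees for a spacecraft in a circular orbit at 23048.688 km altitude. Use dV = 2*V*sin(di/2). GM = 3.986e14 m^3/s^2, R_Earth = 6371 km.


r = 29419.6880 km = 2.9419688e+07 m
V = sqrt(mu/r) = 3680.8627 m/s
di = 13.46 deg = 0.2349213 rad
dV = 2*V*sin(di/2) = 2*3680.8627*sin(0.1174607)
dV = 862.7261 m/s = 0.8627261 km/s

0.8627 km/s


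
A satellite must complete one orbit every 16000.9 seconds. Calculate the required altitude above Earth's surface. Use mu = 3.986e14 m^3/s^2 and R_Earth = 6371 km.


T = 16000.9 s
r = (mu*T^2/(4*pi^2))^(1/3) = (3.986e14 * 16000.9^2 / (4*pi^2))^(1/3)
r = 1.3724255e+07 m = 13724.2555 km
alt = r - R_E = 13724.2555 - 6371 = 7353.2555 km

7353.2555 km


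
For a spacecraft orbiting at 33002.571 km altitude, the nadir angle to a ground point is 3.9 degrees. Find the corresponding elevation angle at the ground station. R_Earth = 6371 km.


r = R_E + alt = 39373.5710 km
Law of sines in the satellite / Earth-center / ground-point triangle:
  sin(nadir)/R_E = sin(90 + el)/r  =>  cos(el) = (r/R_E)*sin(nadir)
cos(el) = (39373.5710 / 6371.0000) * sin(3.9 deg) = 0.4203429
el = arccos(0.4203429) = 65.1438 deg
(Earth-central angle = 90 - nadir - el = 20.9562 deg)

65.1438 degrees


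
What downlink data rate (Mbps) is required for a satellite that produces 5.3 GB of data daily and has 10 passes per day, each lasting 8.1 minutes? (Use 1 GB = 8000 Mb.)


total contact time = 10 * 8.1 * 60 = 4860.0000 s
data = 5.3 GB = 42400.0000 Mb
rate = 42400.0000 / 4860.0000 = 8.7243 Mbps

8.7243 Mbps


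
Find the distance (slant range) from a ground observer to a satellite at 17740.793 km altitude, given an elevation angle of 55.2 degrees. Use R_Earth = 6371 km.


h = 17740.793 km, el = 55.2 deg
d = -R_E*sin(el) + sqrt((R_E*sin(el))^2 + 2*R_E*h + h^2)
d = -6371.0000*sin(0.9634217) + sqrt((6371.0000*0.8211492)^2 + 2*6371.0000*17740.793 + 17740.793^2)
d = 18604.5224 km

18604.5224 km


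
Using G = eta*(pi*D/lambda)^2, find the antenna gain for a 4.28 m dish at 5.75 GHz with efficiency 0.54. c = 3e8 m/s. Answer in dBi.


lambda = c/f = 3e8 / 5.75e+09 = 0.05217391 m
G = eta*(pi*D/lambda)^2 = 0.54*(pi*4.28/0.05217391)^2
G = 35865.2798 (linear)
G = 10*log10(35865.2798) = 45.5467 dBi

45.5467 dBi


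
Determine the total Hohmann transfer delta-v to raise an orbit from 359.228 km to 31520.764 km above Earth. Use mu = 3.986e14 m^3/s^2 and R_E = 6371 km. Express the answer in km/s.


r1 = 6730.2280 km = 6.730228e+06 m
r2 = 37891.7640 km = 3.7891764e+07 m
dv1 = sqrt(mu/r1)*(sqrt(2*r2/(r1+r2)) - 1) = 2333.4095 m/s
dv2 = sqrt(mu/r2)*(1 - sqrt(2*r1/(r1+r2))) = 1462.0083 m/s
total dv = |dv1| + |dv2| = 2333.4095 + 1462.0083 = 3795.4177 m/s = 3.7954 km/s

3.7954 km/s


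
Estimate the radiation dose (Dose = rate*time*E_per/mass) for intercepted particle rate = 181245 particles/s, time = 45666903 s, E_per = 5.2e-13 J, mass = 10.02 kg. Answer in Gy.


Total energy deposited = rate * time * E_per
  = 181245 * 45666903 * 5.2e-13 = 4.3040 J
Dose = E_total / mass = 4.3040 / 10.02
Dose = 0.4295396 Gy

0.4295 Gy


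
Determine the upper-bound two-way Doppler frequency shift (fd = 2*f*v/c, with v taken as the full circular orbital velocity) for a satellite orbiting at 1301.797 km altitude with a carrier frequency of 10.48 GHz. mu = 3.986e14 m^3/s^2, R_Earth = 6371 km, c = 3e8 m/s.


r = 7.672797e+06 m
v = sqrt(mu/r) = 7207.6185 m/s (worst-case radial velocity)
f = 10.48 GHz = 1.048e+10 Hz
fd = 2*f*v/c = 2*1.048e+10*7207.6185/3.0e+08
fd = 503572.2812 Hz

503572.2812 Hz


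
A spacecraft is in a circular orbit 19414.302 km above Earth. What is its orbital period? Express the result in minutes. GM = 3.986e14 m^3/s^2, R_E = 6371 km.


r = 25785.3020 km = 2.5785302e+07 m
T = 2*pi*sqrt(r^3/mu) = 2*pi*sqrt(1.7144178e+22 / 3.986e14)
T = 41206.8631 s = 686.7811 min

686.7811 minutes


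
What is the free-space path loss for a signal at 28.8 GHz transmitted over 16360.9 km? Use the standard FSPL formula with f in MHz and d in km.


f = 28.8 GHz = 28800.0000 MHz
d = 16360.9 km
FSPL = 32.44 + 20*log10(28800.0000) + 20*log10(16360.9)
FSPL = 32.44 + 89.1878 + 84.2761
FSPL = 205.9040 dB

205.9040 dB


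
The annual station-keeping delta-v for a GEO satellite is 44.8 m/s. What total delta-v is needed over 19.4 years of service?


dV = rate * years = 44.8 * 19.4
dV = 869.1200 m/s

869.1200 m/s


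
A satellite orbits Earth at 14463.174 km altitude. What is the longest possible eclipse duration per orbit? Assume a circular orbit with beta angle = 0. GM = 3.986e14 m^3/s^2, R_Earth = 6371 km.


r = 20834.1740 km
T = 498.7977 min
Eclipse fraction = arcsin(R_E/r)/pi = arcsin(6371.0000/20834.1740)/pi
= arcsin(0.3057957)/pi = 0.09892244
Eclipse duration = 0.09892244 * 498.7977 = 49.3423 min

49.3423 minutes


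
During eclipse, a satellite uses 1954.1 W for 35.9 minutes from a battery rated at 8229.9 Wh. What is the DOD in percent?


E_used = P * t / 60 = 1954.1 * 35.9 / 60 = 1169.2032 Wh
DOD = E_used / E_total * 100 = 1169.2032 / 8229.9 * 100
DOD = 14.2068 %

14.2068 %


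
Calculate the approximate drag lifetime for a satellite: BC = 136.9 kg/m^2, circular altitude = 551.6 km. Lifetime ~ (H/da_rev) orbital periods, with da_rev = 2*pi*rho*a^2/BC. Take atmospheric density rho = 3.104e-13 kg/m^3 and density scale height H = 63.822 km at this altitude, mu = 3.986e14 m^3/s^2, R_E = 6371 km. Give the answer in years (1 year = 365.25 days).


a = R_E + alt = 6922.6000 km = 6.9226e+06 m
da_rev = 2*pi*rho*a^2/BC = 2*pi*3.104e-13*(6.9226e+06)^2/136.9 = 0.682710542 m per revolution
N = H/da_rev = 63822.0000 m / 0.682710542 m = 93483.2496 revolutions
P = 2*pi*sqrt(a^3/mu) = 5732.1174 s
lifetime = N*P = 93483.2496 * 5732.1174 = 5.3585696e+08 s = 6202.0482 days
years = 6202.0482 / 365.25 = 16.9803 years

16.9803 years


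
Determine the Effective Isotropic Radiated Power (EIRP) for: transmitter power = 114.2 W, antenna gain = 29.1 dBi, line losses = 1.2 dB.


Pt = 114.2 W = 20.5767 dBW
EIRP = Pt_dBW + Gt - losses = 20.5767 + 29.1 - 1.2 = 48.4767 dBW

48.4767 dBW


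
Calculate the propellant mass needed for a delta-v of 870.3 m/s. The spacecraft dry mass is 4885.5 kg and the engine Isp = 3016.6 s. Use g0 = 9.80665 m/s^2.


ve = Isp * g0 = 3016.6 * 9.80665 = 29582.740390 m/s
mass ratio = exp(dv/ve) = exp(870.3/29582.740390) = 1.02985620
m_prop = m_dry * (mr - 1) = 4885.5 * (1.02985620 - 1)
m_prop = 145.8625 kg

145.8625 kg


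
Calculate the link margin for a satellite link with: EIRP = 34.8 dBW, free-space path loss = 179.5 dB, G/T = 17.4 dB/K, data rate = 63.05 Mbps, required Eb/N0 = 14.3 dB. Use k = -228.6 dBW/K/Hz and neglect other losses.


C/N0 = EIRP - FSPL + G/T - k = 34.8 - 179.5 + 17.4 - (-228.6)
C/N0 = 101.3000 dB-Hz
R_b = 63.05 Mbps = 6.305e+07 bps -> 10*log10(R_b) = 77.9969 dB-Hz
Eb/N0 = C/N0 - 10*log10(R_b) = 101.3000 - 77.9969 = 23.3031 dB
Margin = Eb/N0 - Eb/N0_req = 23.3031 - 14.3 = 9.0031 dB (link closes)

9.0031 dB


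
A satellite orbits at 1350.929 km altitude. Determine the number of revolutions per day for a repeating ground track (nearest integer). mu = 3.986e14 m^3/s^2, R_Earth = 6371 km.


r = 7.721929e+06 m
T = 2*pi*sqrt(r^3/mu) = 6753.0494 s = 112.5508 min
revs/day = 1440 / 112.5508 = 12.7942
Rounded: 13 revolutions per day

13 revolutions per day


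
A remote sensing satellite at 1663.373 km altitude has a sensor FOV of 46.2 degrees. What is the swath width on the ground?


FOV = 46.2 deg = 0.8063421 rad
swath = 2 * alt * tan(FOV/2) = 2 * 1663.373 * tan(0.4031711)
swath = 2 * 1663.373 * 0.4265361
swath = 1418.9774 km

1418.9774 km


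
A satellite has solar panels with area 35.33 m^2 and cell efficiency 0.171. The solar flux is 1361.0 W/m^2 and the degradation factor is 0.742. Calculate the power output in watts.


P = area * eta * S * degradation
P = 35.33 * 0.171 * 1361.0 * 0.742
P = 6101.0106 W

6101.0106 W


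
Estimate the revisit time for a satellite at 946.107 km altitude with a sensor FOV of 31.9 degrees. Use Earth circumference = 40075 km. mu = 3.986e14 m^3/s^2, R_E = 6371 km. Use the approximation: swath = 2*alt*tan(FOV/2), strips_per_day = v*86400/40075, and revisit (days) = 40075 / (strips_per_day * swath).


swath = 2*946.107*tan(0.27838) = 540.7970 km
v = sqrt(mu/r) = 7380.7236 m/s = 7.3807 km/s
strips/day = v*86400/40075 = 7.3807*86400/40075 = 15.9125
coverage/day = strips * swath = 15.9125 * 540.7970 = 8605.4475 km
revisit = 40075 / 8605.4475 = 4.6569 days

4.6569 days


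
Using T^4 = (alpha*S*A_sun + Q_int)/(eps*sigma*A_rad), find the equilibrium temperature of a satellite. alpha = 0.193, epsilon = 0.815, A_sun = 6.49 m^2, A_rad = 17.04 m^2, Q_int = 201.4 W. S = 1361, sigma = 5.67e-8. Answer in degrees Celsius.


Numerator = alpha*S*A_sun + Q_int = 0.193*1361*6.49 + 201.4 = 1906.1478 W
Denominator = eps*sigma*A_rad = 0.815*5.67e-8*17.04 = 7.8742692e-07 W/K^4
T^4 = 2.4207297e+09 K^4
T = 221.8128 K = -51.3372 C

-51.3372 degrees Celsius


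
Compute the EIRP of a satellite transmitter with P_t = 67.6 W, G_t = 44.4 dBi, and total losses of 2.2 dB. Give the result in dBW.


Pt = 67.6 W = 18.2995 dBW
EIRP = Pt_dBW + Gt - losses = 18.2995 + 44.4 - 2.2 = 60.4995 dBW

60.4995 dBW


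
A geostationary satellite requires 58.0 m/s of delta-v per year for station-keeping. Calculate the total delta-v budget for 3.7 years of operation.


dV = rate * years = 58.0 * 3.7
dV = 214.6000 m/s

214.6000 m/s


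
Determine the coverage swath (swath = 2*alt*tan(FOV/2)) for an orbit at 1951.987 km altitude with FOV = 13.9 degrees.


FOV = 13.9 deg = 0.2426008 rad
swath = 2 * alt * tan(FOV/2) = 2 * 1951.987 * tan(0.1213004)
swath = 2 * 1951.987 * 0.1218988
swath = 475.8899 km

475.8899 km


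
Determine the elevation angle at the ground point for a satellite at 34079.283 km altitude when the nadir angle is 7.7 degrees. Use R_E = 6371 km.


r = R_E + alt = 40450.2830 km
Law of sines in the satellite / Earth-center / ground-point triangle:
  sin(nadir)/R_E = sin(90 + el)/r  =>  cos(el) = (r/R_E)*sin(nadir)
cos(el) = (40450.2830 / 6371.0000) * sin(7.7 deg) = 0.8506952
el = arccos(0.8506952) = 31.7126 deg
(Earth-central angle = 90 - nadir - el = 50.5874 deg)

31.7126 degrees


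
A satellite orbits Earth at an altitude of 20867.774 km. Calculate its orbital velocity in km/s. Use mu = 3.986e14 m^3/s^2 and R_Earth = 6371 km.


r = R_E + alt = 6371.0 + 20867.774 = 27238.7740 km = 2.7238774e+07 m
v = sqrt(mu/r) = sqrt(3.986e14 / 2.7238774e+07) = 3825.3825 m/s = 3.8254 km/s

3.8254 km/s


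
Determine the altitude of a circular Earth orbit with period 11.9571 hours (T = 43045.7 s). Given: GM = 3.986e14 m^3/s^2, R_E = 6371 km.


T = 43045.7 s
r = (mu*T^2/(4*pi^2))^(1/3) = (3.986e14 * 43045.7^2 / (4*pi^2))^(1/3)
r = 2.6546812e+07 m = 26546.8117 km
alt = r - R_E = 26546.8117 - 6371 = 20175.8117 km

20175.8117 km


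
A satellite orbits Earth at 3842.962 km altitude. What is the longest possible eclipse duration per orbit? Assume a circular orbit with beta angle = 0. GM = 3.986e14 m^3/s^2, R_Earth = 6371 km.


r = 10213.9620 km
T = 171.2188 min
Eclipse fraction = arcsin(R_E/r)/pi = arcsin(6371.0000/10213.9620)/pi
= arcsin(0.623754)/pi = 0.2143933
Eclipse duration = 0.2143933 * 171.2188 = 36.7082 min

36.7082 minutes


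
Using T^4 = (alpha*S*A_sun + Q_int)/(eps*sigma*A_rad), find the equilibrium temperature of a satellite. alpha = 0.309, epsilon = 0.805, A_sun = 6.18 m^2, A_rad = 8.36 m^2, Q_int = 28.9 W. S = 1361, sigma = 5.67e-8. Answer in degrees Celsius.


Numerator = alpha*S*A_sun + Q_int = 0.309*1361*6.18 + 28.9 = 2627.8928 W
Denominator = eps*sigma*A_rad = 0.805*5.67e-8*8.36 = 3.8157966e-07 W/K^4
T^4 = 6.8868787e+09 K^4
T = 288.0750 K = 14.9250 C

14.9250 degrees Celsius


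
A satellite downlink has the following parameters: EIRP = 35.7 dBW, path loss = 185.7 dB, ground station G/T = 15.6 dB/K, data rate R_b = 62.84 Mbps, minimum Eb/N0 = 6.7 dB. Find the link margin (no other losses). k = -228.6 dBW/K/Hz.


C/N0 = EIRP - FSPL + G/T - k = 35.7 - 185.7 + 15.6 - (-228.6)
C/N0 = 94.2000 dB-Hz
R_b = 62.84 Mbps = 6.284e+07 bps -> 10*log10(R_b) = 77.9824 dB-Hz
Eb/N0 = C/N0 - 10*log10(R_b) = 94.2000 - 77.9824 = 16.2176 dB
Margin = Eb/N0 - Eb/N0_req = 16.2176 - 6.7 = 9.5176 dB (link closes)

9.5176 dB


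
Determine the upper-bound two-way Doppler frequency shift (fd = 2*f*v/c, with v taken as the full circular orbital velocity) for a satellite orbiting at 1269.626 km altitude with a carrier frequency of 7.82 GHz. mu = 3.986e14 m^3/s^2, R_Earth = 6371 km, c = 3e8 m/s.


r = 7.640626e+06 m
v = sqrt(mu/r) = 7222.7765 m/s (worst-case radial velocity)
f = 7.82 GHz = 7.82e+09 Hz
fd = 2*f*v/c = 2*7.82e+09*7222.7765/3.0e+08
fd = 376547.4147 Hz

376547.4147 Hz


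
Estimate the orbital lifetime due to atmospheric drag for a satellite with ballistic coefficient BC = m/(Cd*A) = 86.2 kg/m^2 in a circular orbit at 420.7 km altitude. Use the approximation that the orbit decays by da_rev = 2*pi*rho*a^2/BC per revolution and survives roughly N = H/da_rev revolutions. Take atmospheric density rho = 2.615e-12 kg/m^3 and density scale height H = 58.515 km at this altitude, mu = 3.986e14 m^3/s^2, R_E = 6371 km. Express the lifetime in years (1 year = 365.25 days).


a = R_E + alt = 6791.7000 km = 6.7917e+06 m
da_rev = 2*pi*rho*a^2/BC = 2*pi*2.615e-12*(6.7917e+06)^2/86.2 = 8.792275 m per revolution
N = H/da_rev = 58515.0000 m / 8.792275 m = 6655.2738 revolutions
P = 2*pi*sqrt(a^3/mu) = 5570.3048 s
lifetime = N*P = 6655.2738 * 5570.3048 = 3.7071904e+07 s = 429.0730 days
years = 429.0730 / 365.25 = 1.1747 years

1.1747 years


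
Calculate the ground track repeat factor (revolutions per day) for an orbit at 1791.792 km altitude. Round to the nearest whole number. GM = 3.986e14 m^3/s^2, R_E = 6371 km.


r = 8.162792e+06 m
T = 2*pi*sqrt(r^3/mu) = 7339.5480 s = 122.3258 min
revs/day = 1440 / 122.3258 = 11.7718
Rounded: 12 revolutions per day

12 revolutions per day


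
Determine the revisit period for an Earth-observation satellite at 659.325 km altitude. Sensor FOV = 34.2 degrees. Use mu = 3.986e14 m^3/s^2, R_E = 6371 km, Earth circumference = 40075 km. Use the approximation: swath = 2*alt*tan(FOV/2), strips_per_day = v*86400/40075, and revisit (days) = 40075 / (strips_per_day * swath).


swath = 2*659.325*tan(0.2984513) = 405.6697 km
v = sqrt(mu/r) = 7529.7567 m/s = 7.5298 km/s
strips/day = v*86400/40075 = 7.5298*86400/40075 = 16.2338
coverage/day = strips * swath = 16.2338 * 405.6697 = 6585.5756 km
revisit = 40075 / 6585.5756 = 6.0853 days

6.0853 days


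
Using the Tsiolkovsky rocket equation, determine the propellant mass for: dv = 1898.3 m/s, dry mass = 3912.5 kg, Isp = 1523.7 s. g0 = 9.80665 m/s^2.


ve = Isp * g0 = 1523.7 * 9.80665 = 14942.392605 m/s
mass ratio = exp(dv/ve) = exp(1898.3/14942.392605) = 1.13546384
m_prop = m_dry * (mr - 1) = 3912.5 * (1.13546384 - 1)
m_prop = 530.0023 kg

530.0023 kg


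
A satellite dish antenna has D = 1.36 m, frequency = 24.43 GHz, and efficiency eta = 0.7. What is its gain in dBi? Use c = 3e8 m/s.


lambda = c/f = 3e8 / 2.443e+10 = 0.01227998 m
G = eta*(pi*D/lambda)^2 = 0.7*(pi*1.36/0.01227998)^2
G = 84738.3546 (linear)
G = 10*log10(84738.3546) = 49.2808 dBi

49.2808 dBi


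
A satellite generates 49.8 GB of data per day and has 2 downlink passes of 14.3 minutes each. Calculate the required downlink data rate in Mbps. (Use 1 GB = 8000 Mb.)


total contact time = 2 * 14.3 * 60 = 1716.0000 s
data = 49.8 GB = 398400.0000 Mb
rate = 398400.0000 / 1716.0000 = 232.1678 Mbps

232.1678 Mbps


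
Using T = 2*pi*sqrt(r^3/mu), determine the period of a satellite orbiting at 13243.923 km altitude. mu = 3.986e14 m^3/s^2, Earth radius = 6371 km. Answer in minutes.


r = 19614.9230 km = 1.9614923e+07 m
T = 2*pi*sqrt(r^3/mu) = 2*pi*sqrt(7.5467476e+21 / 3.986e14)
T = 27339.5356 s = 455.6589 min

455.6589 minutes


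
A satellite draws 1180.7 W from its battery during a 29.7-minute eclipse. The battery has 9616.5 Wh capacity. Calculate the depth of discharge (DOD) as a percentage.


E_used = P * t / 60 = 1180.7 * 29.7 / 60 = 584.4465 Wh
DOD = E_used / E_total * 100 = 584.4465 / 9616.5 * 100
DOD = 6.0775 %

6.0775 %


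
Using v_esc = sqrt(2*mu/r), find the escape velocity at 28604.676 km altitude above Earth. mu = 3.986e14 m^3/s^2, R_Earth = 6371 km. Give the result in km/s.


r = 6371.0 + 28604.676 = 34975.6760 km = 3.4975676e+07 m
v_esc = sqrt(2*mu/r) = sqrt(2*3.986e14 / 3.4975676e+07)
v_esc = 4774.1998 m/s = 4.7742 km/s

4.7742 km/s


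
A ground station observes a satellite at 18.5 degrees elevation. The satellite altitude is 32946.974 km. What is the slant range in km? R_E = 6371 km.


h = 32946.974 km, el = 18.5 deg
d = -R_E*sin(el) + sqrt((R_E*sin(el))^2 + 2*R_E*h + h^2)
d = -6371.0000*sin(0.3228859) + sqrt((6371.0000*0.3173047)^2 + 2*6371.0000*32946.974 + 32946.974^2)
d = 36829.4507 km

36829.4507 km


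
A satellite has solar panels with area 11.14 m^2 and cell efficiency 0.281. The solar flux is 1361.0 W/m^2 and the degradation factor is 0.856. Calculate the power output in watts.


P = area * eta * S * degradation
P = 11.14 * 0.281 * 1361.0 * 0.856
P = 3646.8962 W

3646.8962 W


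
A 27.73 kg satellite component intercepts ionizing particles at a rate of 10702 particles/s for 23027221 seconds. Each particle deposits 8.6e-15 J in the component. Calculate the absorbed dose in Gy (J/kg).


Total energy deposited = rate * time * E_per
  = 10702 * 23027221 * 8.6e-15 = 0.002119361 J
Dose = E_total / mass = 0.002119361 / 27.73
Dose = 7.6428451e-05 Gy

7.6428e-05 Gy


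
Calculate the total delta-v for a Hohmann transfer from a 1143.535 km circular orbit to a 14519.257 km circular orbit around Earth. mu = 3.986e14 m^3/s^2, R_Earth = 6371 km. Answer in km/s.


r1 = 7514.5350 km = 7.514535e+06 m
r2 = 20890.2570 km = 2.0890257e+07 m
dv1 = sqrt(mu/r1)*(sqrt(2*r2/(r1+r2)) - 1) = 1549.8869 m/s
dv2 = sqrt(mu/r2)*(1 - sqrt(2*r1/(r1+r2))) = 1190.7778 m/s
total dv = |dv1| + |dv2| = 1549.8869 + 1190.7778 = 2740.6648 m/s = 2.7407 km/s

2.7407 km/s


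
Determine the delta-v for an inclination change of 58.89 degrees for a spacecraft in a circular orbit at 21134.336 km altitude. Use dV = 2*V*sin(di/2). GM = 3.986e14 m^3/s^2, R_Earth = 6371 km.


r = 27505.3360 km = 2.7505336e+07 m
V = sqrt(mu/r) = 3806.8010 m/s
di = 58.89 deg = 1.0278 rad
dV = 2*V*sin(di/2) = 2*3806.8010*sin(0.5139122)
dV = 3742.7542 m/s = 3.7428 km/s

3.7428 km/s


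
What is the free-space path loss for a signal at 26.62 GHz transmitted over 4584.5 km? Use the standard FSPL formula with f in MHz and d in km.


f = 26.62 GHz = 26620.0000 MHz
d = 4584.5 km
FSPL = 32.44 + 20*log10(26620.0000) + 20*log10(4584.5)
FSPL = 32.44 + 88.5042 + 73.2258
FSPL = 194.1700 dB

194.1700 dB


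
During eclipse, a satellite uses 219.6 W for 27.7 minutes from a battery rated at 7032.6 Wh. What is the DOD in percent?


E_used = P * t / 60 = 219.6 * 27.7 / 60 = 101.3820 Wh
DOD = E_used / E_total * 100 = 101.3820 / 7032.6 * 100
DOD = 1.4416 %

1.4416 %


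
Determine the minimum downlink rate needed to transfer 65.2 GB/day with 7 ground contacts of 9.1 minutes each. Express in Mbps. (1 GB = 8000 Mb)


total contact time = 7 * 9.1 * 60 = 3822.0000 s
data = 65.2 GB = 521600.0000 Mb
rate = 521600.0000 / 3822.0000 = 136.4731 Mbps

136.4731 Mbps


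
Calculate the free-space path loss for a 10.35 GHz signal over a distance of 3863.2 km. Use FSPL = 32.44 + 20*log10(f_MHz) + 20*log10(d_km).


f = 10.35 GHz = 10350.0000 MHz
d = 3863.2 km
FSPL = 32.44 + 20*log10(10350.0000) + 20*log10(3863.2)
FSPL = 32.44 + 80.2988 + 71.7389
FSPL = 184.4778 dB

184.4778 dB


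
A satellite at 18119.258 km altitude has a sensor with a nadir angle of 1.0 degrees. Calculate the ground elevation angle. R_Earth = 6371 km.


r = R_E + alt = 24490.2580 km
Law of sines in the satellite / Earth-center / ground-point triangle:
  sin(nadir)/R_E = sin(90 + el)/r  =>  cos(el) = (r/R_E)*sin(nadir)
cos(el) = (24490.2580 / 6371.0000) * sin(1.0 deg) = 0.06708742
el = arccos(0.06708742) = 86.1533 deg
(Earth-central angle = 90 - nadir - el = 2.8467 deg)

86.1533 degrees


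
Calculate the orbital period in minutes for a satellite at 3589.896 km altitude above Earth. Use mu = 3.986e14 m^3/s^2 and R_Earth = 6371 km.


r = 9960.8960 km = 9.960896e+06 m
T = 2*pi*sqrt(r^3/mu) = 2*pi*sqrt(9.8831461e+20 / 3.986e14)
T = 9893.7021 s = 164.8950 min

164.8950 minutes


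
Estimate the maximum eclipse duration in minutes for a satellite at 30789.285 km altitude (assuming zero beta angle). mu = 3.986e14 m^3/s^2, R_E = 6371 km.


r = 37160.2850 km
T = 1188.1698 min
Eclipse fraction = arcsin(R_E/r)/pi = arcsin(6371.0000/37160.2850)/pi
= arcsin(0.1714465)/pi = 0.05484406
Eclipse duration = 0.05484406 * 1188.1698 = 65.1641 min

65.1641 minutes


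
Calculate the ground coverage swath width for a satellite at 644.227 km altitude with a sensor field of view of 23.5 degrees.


FOV = 23.5 deg = 0.4101524 rad
swath = 2 * alt * tan(FOV/2) = 2 * 644.227 * tan(0.2050762)
swath = 2 * 644.227 * 0.2080003
swath = 267.9988 km

267.9988 km


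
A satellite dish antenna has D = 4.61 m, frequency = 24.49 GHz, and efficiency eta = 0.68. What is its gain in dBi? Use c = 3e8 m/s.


lambda = c/f = 3e8 / 2.449e+10 = 0.0122499 m
G = eta*(pi*D/lambda)^2 = 0.68*(pi*4.61/0.0122499)^2
G = 950485.6614 (linear)
G = 10*log10(950485.6614) = 59.7795 dBi

59.7795 dBi


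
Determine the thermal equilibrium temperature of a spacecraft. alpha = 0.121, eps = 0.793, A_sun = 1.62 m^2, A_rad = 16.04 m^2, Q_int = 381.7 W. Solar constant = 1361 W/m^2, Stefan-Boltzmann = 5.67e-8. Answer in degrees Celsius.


Numerator = alpha*S*A_sun + Q_int = 0.121*1361*1.62 + 381.7 = 648.4832 W
Denominator = eps*sigma*A_rad = 0.793*5.67e-8*16.04 = 7.2120812e-07 W/K^4
T^4 = 8.9916239e+08 K^4
T = 173.1648 K = -99.9852 C

-99.9852 degrees Celsius


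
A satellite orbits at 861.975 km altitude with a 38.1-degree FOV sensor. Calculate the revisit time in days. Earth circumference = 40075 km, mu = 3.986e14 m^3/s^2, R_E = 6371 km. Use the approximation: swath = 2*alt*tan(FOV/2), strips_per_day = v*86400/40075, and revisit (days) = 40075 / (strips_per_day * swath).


swath = 2*861.975*tan(0.3324852) = 595.2869 km
v = sqrt(mu/r) = 7423.5248 m/s = 7.4235 km/s
strips/day = v*86400/40075 = 7.4235*86400/40075 = 16.0048
coverage/day = strips * swath = 16.0048 * 595.2869 = 9527.4504 km
revisit = 40075 / 9527.4504 = 4.2063 days

4.2063 days


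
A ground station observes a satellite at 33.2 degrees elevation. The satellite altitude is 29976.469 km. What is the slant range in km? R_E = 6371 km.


h = 29976.469 km, el = 33.2 deg
d = -R_E*sin(el) + sqrt((R_E*sin(el))^2 + 2*R_E*h + h^2)
d = -6371.0000*sin(0.5794493) + sqrt((6371.0000*0.5475632)^2 + 2*6371.0000*29976.469 + 29976.469^2)
d = 32465.8718 km

32465.8718 km


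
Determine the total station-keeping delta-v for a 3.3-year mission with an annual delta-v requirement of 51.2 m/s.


dV = rate * years = 51.2 * 3.3
dV = 168.9600 m/s

168.9600 m/s


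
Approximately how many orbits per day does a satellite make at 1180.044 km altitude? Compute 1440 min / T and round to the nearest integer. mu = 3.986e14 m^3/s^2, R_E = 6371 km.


r = 7.551044e+06 m
T = 2*pi*sqrt(r^3/mu) = 6530.1284 s = 108.8355 min
revs/day = 1440 / 108.8355 = 13.2310
Rounded: 13 revolutions per day

13 revolutions per day


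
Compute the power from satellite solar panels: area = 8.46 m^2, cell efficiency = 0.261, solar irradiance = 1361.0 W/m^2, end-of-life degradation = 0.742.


P = area * eta * S * degradation
P = 8.46 * 0.261 * 1361.0 * 0.742
P = 2229.8359 W

2229.8359 W


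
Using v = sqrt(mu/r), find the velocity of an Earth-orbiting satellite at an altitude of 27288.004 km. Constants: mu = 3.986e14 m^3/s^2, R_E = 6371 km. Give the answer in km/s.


r = R_E + alt = 6371.0 + 27288.004 = 33659.0040 km = 3.3659004e+07 m
v = sqrt(mu/r) = sqrt(3.986e14 / 3.3659004e+07) = 3441.2642 m/s = 3.4413 km/s

3.4413 km/s
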